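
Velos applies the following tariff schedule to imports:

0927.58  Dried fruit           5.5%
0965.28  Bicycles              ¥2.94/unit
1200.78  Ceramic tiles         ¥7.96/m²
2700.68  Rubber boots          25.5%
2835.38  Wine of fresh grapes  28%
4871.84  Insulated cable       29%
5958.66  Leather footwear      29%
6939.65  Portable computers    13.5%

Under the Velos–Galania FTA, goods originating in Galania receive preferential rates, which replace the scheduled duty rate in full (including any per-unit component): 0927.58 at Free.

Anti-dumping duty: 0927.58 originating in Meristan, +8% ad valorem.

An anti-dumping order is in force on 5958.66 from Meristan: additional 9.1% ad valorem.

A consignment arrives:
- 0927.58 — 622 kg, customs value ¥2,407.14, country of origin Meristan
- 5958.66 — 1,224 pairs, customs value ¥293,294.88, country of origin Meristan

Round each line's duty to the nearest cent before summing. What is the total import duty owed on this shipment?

¥112,070.31

Line 1 (0927.58, Meristan, 622 kg, ¥2,407.14):
Base rate for 0927.58 is 5.5%.
0927.58 has an FTA preferential rate, but origin Meristan is not Galania; base rate stands.
Additional duty on 0927.58 from Meristan: +8%. Applied ad valorem rate: 5.5% + 8% = 13.5%.
Duty = ¥2,407.14 × 13.5% = ¥324.96.
Line 2 (5958.66, Meristan, 1,224 pairs, ¥293,294.88):
Base rate for 5958.66 is 29%.
Additional duty on 5958.66 from Meristan: +9.1%. Applied ad valorem rate: 29% + 9.1% = 38.1%.
Duty = ¥293,294.88 × 38.1% = ¥111,745.35.
Total = ¥324.96 + ¥111,745.35 = ¥112,070.31.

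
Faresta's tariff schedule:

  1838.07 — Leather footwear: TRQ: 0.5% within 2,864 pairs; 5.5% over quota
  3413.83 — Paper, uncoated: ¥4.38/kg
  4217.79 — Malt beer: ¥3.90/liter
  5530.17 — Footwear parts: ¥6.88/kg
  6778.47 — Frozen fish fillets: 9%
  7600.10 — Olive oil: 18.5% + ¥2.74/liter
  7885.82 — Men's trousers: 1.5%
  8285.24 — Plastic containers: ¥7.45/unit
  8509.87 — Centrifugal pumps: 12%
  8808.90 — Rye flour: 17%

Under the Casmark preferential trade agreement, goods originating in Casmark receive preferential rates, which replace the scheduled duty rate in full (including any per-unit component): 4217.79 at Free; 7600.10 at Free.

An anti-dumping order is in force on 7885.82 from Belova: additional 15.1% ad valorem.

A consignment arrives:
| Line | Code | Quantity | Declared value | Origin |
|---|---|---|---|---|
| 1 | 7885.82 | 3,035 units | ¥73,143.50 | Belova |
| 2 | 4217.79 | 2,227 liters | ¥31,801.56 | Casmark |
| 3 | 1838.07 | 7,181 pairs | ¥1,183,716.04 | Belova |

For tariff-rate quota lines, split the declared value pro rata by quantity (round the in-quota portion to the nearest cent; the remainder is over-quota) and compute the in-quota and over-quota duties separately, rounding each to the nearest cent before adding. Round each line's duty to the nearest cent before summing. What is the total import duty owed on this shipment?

¥53,641.12

Line 1 (7885.82, Belova, 3,035 units, ¥73,143.50):
Base rate for 7885.82 is 1.5%.
Additional duty on 7885.82 from Belova: +15.1%. Applied ad valorem rate: 1.5% + 15.1% = 16.6%.
Duty = ¥73,143.50 × 16.6% = ¥12,141.82.
Line 2 (4217.79, Casmark, 2,227 liters, ¥31,801.56):
Base rate for 4217.79 is ¥3.90/liter.
Origin Casmark qualifies under the Faresta–Casmark agreement and 4217.79 is covered: preferential rate Free applies instead.
Duty = ¥31,801.56 × 0% = ¥0.00.
Line 3 (1838.07, Belova, 7,181 pairs, ¥1,183,716.04):
Code 1838.07 is under a tariff-rate quota (threshold 2,864 pairs). In-quota: 2,864 pairs at 0.5%; over-quota: 4,317 pairs at 5.5%.
Pro-rata value split: in-quota = ¥1,183,716.04 × 2,864/7,181 = ¥472,101.76; over-quota = ¥1,183,716.04 − ¥472,101.76 = ¥711,614.28.
In-quota duty = ¥472,101.76 × 0.5% = ¥2,360.51. Over-quota duty = ¥711,614.28 × 5.5% = ¥39,138.79.
Line duty = ¥2,360.51 + ¥39,138.79 = ¥41,499.30.
Total = ¥12,141.82 + ¥0.00 + ¥41,499.30 = ¥53,641.12.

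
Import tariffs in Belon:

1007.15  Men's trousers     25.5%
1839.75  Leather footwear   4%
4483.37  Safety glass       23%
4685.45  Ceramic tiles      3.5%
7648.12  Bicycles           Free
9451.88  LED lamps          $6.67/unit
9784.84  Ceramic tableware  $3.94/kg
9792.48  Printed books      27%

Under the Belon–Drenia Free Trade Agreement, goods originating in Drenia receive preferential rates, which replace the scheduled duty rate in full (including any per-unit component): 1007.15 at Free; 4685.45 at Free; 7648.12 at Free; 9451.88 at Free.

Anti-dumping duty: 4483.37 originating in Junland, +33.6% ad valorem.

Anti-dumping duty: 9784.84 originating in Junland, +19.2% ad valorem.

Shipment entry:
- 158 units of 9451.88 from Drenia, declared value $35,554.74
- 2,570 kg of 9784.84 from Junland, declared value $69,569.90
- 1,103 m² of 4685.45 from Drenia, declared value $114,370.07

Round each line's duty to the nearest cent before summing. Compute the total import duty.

Line 1 (9451.88, Drenia, 158 units, $35,554.74):
Base rate for 9451.88 is $6.67/unit.
Origin Drenia qualifies under the Belon–Drenia agreement and 9451.88 is covered: preferential rate Free applies instead.
Duty = $35,554.74 × 0% = $0.00.
Line 2 (9784.84, Junland, 2,570 kg, $69,569.90):
Base rate for 9784.84 is $3.94/kg.
Additional duty on 9784.84 from Junland: +19.2% ad valorem. Applied ad valorem rate = 19.2%.
Duty = $69,569.90 × 19.2% + 2,570 × $3.94 = $23,483.22.
Line 3 (4685.45, Drenia, 1,103 m², $114,370.07):
Base rate for 4685.45 is 3.5%.
Origin Drenia qualifies under the Belon–Drenia agreement and 4685.45 is covered: preferential rate Free applies instead.
Duty = $114,370.07 × 0% = $0.00.
Total = $0.00 + $23,483.22 + $0.00 = $23,483.22.

$23,483.22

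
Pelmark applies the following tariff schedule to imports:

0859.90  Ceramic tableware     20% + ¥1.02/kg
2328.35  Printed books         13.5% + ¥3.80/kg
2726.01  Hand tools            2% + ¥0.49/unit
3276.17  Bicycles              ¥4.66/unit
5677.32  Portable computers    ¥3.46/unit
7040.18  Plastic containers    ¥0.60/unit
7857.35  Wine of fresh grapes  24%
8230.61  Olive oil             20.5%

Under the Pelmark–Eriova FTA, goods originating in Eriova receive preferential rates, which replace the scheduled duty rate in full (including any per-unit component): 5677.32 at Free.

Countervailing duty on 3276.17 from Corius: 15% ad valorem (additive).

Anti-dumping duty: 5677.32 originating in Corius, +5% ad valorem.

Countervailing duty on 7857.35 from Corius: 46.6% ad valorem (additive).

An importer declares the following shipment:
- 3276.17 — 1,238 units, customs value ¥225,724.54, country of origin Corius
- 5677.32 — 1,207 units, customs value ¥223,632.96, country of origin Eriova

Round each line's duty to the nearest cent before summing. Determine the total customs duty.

Line 1 (3276.17, Corius, 1,238 units, ¥225,724.54):
Base rate for 3276.17 is ¥4.66/unit.
Additional duty on 3276.17 from Corius: +15% ad valorem. Applied ad valorem rate = 15%.
Duty = ¥225,724.54 × 15% + 1,238 × ¥4.66 = ¥39,627.76.
Line 2 (5677.32, Eriova, 1,207 units, ¥223,632.96):
Base rate for 5677.32 is ¥3.46/unit.
Origin Eriova qualifies under the Pelmark–Eriova agreement and 5677.32 is covered: preferential rate Free applies instead.
The additional-duty order on 5677.32 targets Corius, not Eriova; it does not apply.
Duty = ¥223,632.96 × 0% = ¥0.00.
Total = ¥39,627.76 + ¥0.00 = ¥39,627.76.

¥39,627.76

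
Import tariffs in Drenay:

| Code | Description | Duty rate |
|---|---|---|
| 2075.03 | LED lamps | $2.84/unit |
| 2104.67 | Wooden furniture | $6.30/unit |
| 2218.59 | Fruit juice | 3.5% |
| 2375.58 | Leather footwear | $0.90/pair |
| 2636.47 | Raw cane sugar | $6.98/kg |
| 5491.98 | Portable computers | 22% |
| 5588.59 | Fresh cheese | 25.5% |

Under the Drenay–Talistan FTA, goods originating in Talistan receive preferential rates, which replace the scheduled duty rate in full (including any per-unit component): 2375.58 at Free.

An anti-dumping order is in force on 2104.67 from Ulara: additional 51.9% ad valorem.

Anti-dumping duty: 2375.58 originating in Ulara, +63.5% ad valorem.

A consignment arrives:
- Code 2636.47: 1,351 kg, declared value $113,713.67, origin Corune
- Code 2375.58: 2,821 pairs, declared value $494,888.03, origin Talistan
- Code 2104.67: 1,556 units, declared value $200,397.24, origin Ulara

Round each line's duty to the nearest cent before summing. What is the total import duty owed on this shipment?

Line 1 (2636.47, Corune, 1,351 kg, $113,713.67):
Base rate for 2636.47 is $6.98/kg.
Duty = 1,351 × $6.98 = $9,429.98.
Line 2 (2375.58, Talistan, 2,821 pairs, $494,888.03):
Base rate for 2375.58 is $0.90/pair.
Origin Talistan qualifies under the Drenay–Talistan agreement and 2375.58 is covered: preferential rate Free applies instead.
The additional-duty order on 2375.58 targets Ulara, not Talistan; it does not apply.
Duty = $494,888.03 × 0% = $0.00.
Line 3 (2104.67, Ulara, 1,556 units, $200,397.24):
Base rate for 2104.67 is $6.30/unit.
Additional duty on 2104.67 from Ulara: +51.9% ad valorem. Applied ad valorem rate = 51.9%.
Duty = $200,397.24 × 51.9% + 1,556 × $6.30 = $113,808.97.
Total = $9,429.98 + $0.00 + $113,808.97 = $123,238.95.

$123,238.95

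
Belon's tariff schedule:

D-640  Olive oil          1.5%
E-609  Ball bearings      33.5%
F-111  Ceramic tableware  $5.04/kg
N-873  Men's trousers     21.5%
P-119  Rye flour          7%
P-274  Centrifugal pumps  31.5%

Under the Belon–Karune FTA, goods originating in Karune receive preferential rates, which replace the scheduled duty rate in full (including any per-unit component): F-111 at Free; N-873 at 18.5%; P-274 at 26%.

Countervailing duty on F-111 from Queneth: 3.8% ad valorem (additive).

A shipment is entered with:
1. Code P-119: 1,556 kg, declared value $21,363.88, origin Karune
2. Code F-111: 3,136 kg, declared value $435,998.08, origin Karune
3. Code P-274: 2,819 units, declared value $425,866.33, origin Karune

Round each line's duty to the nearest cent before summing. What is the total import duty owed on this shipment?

$112,220.72

Line 1 (P-119, Karune, 1,556 kg, $21,363.88):
Base rate for P-119 is 7%.
Origin Karune is the FTA partner but P-119 is not on the preference list; base rate stands.
Duty = $21,363.88 × 7% = $1,495.47.
Line 2 (F-111, Karune, 3,136 kg, $435,998.08):
Base rate for F-111 is $5.04/kg.
Origin Karune qualifies under the Belon–Karune agreement and F-111 is covered: preferential rate Free applies instead.
The additional-duty order on F-111 targets Queneth, not Karune; it does not apply.
Duty = $435,998.08 × 0% = $0.00.
Line 3 (P-274, Karune, 2,819 units, $425,866.33):
Base rate for P-274 is 31.5%.
Origin Karune qualifies under the Belon–Karune agreement and P-274 is covered: preferential rate 26% applies instead.
Duty = $425,866.33 × 26% = $110,725.25.
Total = $1,495.47 + $0.00 + $110,725.25 = $112,220.72.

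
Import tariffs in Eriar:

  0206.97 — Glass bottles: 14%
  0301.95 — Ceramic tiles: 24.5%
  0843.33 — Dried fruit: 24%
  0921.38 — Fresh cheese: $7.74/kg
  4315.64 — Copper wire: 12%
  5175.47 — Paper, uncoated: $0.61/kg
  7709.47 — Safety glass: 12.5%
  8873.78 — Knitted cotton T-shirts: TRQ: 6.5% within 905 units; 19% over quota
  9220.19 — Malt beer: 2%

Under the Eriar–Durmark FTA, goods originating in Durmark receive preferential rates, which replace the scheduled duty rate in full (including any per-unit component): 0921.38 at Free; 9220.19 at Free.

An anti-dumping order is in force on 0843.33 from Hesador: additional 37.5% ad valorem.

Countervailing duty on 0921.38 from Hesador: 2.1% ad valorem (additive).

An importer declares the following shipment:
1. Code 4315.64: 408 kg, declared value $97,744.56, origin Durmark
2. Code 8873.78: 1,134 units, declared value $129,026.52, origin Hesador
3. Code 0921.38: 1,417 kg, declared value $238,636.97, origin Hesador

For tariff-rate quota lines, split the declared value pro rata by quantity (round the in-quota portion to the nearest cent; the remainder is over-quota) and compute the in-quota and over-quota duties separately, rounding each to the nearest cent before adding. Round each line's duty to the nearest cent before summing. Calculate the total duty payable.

$39,351.99

Line 1 (4315.64, Durmark, 408 kg, $97,744.56):
Base rate for 4315.64 is 12%.
Origin Durmark is the FTA partner but 4315.64 is not on the preference list; base rate stands.
Duty = $97,744.56 × 12% = $11,729.35.
Line 2 (8873.78, Hesador, 1,134 units, $129,026.52):
Code 8873.78 is under a tariff-rate quota (threshold 905 units). In-quota: 905 units at 6.5%; over-quota: 229 units at 19%.
Pro-rata value split: in-quota = $129,026.52 × 905/1,134 = $102,970.90; over-quota = $129,026.52 − $102,970.90 = $26,055.62.
In-quota duty = $102,970.90 × 6.5% = $6,693.11. Over-quota duty = $26,055.62 × 19% = $4,950.57.
Line duty = $6,693.11 + $4,950.57 = $11,643.68.
Line 3 (0921.38, Hesador, 1,417 kg, $238,636.97):
Base rate for 0921.38 is $7.74/kg.
0921.38 has an FTA preferential rate, but origin Hesador is not Durmark; base rate stands.
Additional duty on 0921.38 from Hesador: +2.1% ad valorem. Applied ad valorem rate = 2.1%.
Duty = $238,636.97 × 2.1% + 1,417 × $7.74 = $15,978.96.
Total = $11,729.35 + $11,643.68 + $15,978.96 = $39,351.99.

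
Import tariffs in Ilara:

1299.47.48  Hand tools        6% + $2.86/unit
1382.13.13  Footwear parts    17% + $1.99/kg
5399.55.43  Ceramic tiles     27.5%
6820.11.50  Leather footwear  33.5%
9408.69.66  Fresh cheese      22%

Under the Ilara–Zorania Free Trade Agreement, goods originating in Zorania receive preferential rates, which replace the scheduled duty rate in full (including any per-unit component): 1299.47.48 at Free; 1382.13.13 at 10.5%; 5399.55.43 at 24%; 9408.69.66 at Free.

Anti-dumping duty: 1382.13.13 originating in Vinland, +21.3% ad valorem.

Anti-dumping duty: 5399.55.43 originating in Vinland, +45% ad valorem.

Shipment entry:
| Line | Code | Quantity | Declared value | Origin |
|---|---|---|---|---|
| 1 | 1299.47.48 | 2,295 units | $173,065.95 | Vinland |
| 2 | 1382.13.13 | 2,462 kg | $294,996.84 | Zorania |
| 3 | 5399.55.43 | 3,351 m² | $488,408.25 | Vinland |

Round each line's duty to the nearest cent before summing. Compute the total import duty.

Line 1 (1299.47.48, Vinland, 2,295 units, $173,065.95):
Base rate for 1299.47.48 is 6% + $2.86/unit.
1299.47.48 has an FTA preferential rate, but origin Vinland is not Zorania; base rate stands.
Duty = $173,065.95 × 6% + 2,295 × $2.86 = $16,947.66.
Line 2 (1382.13.13, Zorania, 2,462 kg, $294,996.84):
Base rate for 1382.13.13 is 17% + $1.99/kg.
Origin Zorania qualifies under the Ilara–Zorania agreement and 1382.13.13 is covered: preferential rate 10.5% applies instead.
The additional-duty order on 1382.13.13 targets Vinland, not Zorania; it does not apply.
Duty = $294,996.84 × 10.5% = $30,974.67.
Line 3 (5399.55.43, Vinland, 3,351 m², $488,408.25):
Base rate for 5399.55.43 is 27.5%.
5399.55.43 has an FTA preferential rate, but origin Vinland is not Zorania; base rate stands.
Additional duty on 5399.55.43 from Vinland: +45%. Applied ad valorem rate: 27.5% + 45% = 72.5%.
Duty = $488,408.25 × 72.5% = $354,095.98.
Total = $16,947.66 + $30,974.67 + $354,095.98 = $402,018.31.

$402,018.31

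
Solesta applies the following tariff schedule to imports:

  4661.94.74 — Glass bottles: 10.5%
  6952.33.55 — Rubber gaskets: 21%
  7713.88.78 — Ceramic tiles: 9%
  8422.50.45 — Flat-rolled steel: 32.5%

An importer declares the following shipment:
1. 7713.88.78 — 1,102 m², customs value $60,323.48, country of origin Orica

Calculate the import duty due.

Line 1 (7713.88.78, Orica, 1,102 m², $60,323.48):
Base rate for 7713.88.78 is 9%.
Duty = $60,323.48 × 9% = $5,429.11.

$5,429.11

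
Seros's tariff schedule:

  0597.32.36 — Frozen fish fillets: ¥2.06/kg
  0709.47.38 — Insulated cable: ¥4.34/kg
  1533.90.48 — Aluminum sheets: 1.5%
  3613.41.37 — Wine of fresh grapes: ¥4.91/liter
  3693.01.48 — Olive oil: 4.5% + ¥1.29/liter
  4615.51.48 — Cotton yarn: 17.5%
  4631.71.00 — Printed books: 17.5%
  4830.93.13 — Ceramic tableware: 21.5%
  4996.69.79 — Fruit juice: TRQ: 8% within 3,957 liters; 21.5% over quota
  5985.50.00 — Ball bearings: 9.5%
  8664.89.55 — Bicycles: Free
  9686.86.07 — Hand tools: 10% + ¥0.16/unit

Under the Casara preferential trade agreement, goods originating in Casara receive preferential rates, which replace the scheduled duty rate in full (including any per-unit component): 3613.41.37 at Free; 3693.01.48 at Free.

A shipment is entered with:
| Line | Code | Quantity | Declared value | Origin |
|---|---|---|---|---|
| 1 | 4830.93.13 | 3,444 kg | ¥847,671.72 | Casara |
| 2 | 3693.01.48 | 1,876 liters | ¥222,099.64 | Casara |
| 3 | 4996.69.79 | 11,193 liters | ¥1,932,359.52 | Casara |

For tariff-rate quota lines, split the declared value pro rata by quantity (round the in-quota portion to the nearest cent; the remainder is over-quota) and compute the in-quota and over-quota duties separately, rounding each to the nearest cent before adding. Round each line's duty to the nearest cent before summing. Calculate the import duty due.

¥505,483.29

Line 1 (4830.93.13, Casara, 3,444 kg, ¥847,671.72):
Base rate for 4830.93.13 is 21.5%.
Origin Casara is the FTA partner but 4830.93.13 is not on the preference list; base rate stands.
Duty = ¥847,671.72 × 21.5% = ¥182,249.42.
Line 2 (3693.01.48, Casara, 1,876 liters, ¥222,099.64):
Base rate for 3693.01.48 is 4.5% + ¥1.29/liter.
Origin Casara qualifies under the Seros–Casara agreement and 3693.01.48 is covered: preferential rate Free applies instead.
Duty = ¥222,099.64 × 0% = ¥0.00.
Line 3 (4996.69.79, Casara, 11,193 liters, ¥1,932,359.52):
Code 4996.69.79 is under a tariff-rate quota (threshold 3,957 liters). In-quota: 3,957 liters at 8%; over-quota: 7,236 liters at 21.5%.
Pro-rata value split: in-quota = ¥1,932,359.52 × 3,957/11,193 = ¥683,136.48; over-quota = ¥1,932,359.52 − ¥683,136.48 = ¥1,249,223.04.
In-quota duty = ¥683,136.48 × 8% = ¥54,650.92. Over-quota duty = ¥1,249,223.04 × 21.5% = ¥268,582.95.
Line duty = ¥54,650.92 + ¥268,582.95 = ¥323,233.87.
Total = ¥182,249.42 + ¥0.00 + ¥323,233.87 = ¥505,483.29.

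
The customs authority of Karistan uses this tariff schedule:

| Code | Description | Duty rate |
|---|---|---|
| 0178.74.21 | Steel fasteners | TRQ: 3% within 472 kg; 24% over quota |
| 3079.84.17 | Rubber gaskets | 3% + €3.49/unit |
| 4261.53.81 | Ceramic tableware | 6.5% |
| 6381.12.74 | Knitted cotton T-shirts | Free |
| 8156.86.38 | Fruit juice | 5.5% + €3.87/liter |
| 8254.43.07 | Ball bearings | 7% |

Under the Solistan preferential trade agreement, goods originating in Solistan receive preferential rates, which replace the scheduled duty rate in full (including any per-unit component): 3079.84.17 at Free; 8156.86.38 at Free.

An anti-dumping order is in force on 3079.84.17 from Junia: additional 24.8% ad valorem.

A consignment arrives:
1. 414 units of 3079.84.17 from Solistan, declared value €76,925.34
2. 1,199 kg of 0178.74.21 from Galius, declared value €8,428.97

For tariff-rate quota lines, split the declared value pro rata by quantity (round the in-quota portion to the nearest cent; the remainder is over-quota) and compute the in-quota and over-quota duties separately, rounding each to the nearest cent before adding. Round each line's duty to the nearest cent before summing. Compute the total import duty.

Line 1 (3079.84.17, Solistan, 414 units, €76,925.34):
Base rate for 3079.84.17 is 3% + €3.49/unit.
Origin Solistan qualifies under the Karistan–Solistan agreement and 3079.84.17 is covered: preferential rate Free applies instead.
The additional-duty order on 3079.84.17 targets Junia, not Solistan; it does not apply.
Duty = €76,925.34 × 0% = €0.00.
Line 2 (0178.74.21, Galius, 1,199 kg, €8,428.97):
Code 0178.74.21 is under a tariff-rate quota (threshold 472 kg). In-quota: 472 kg at 3%; over-quota: 727 kg at 24%.
Pro-rata value split: in-quota = €8,428.97 × 472/1,199 = €3,318.16; over-quota = €8,428.97 − €3,318.16 = €5,110.81.
In-quota duty = €3,318.16 × 3% = €99.54. Over-quota duty = €5,110.81 × 24% = €1,226.59.
Line duty = €99.54 + €1,226.59 = €1,326.13.
Total = €0.00 + €1,326.13 = €1,326.13.

€1,326.13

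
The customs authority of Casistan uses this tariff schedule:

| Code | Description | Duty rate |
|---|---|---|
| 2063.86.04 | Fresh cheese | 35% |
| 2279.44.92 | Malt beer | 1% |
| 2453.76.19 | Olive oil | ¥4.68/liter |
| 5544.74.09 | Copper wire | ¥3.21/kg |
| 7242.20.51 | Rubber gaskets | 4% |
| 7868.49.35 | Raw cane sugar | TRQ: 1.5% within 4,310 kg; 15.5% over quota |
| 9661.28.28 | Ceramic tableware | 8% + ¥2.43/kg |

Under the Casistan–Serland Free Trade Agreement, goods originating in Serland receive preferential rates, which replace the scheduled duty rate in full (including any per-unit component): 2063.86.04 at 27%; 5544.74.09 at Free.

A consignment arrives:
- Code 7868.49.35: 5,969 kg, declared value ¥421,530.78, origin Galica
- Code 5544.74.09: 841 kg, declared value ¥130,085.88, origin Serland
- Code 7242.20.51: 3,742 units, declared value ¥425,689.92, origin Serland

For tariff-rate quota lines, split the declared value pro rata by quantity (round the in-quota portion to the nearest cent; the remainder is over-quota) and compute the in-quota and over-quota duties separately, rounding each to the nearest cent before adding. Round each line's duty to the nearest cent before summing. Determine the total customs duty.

Line 1 (7868.49.35, Galica, 5,969 kg, ¥421,530.78):
Code 7868.49.35 is under a tariff-rate quota (threshold 4,310 kg). In-quota: 4,310 kg at 1.5%; over-quota: 1,659 kg at 15.5%.
Pro-rata value split: in-quota = ¥421,530.78 × 4,310/5,969 = ¥304,372.20; over-quota = ¥421,530.78 − ¥304,372.20 = ¥117,158.58.
In-quota duty = ¥304,372.20 × 1.5% = ¥4,565.58. Over-quota duty = ¥117,158.58 × 15.5% = ¥18,159.58.
Line duty = ¥4,565.58 + ¥18,159.58 = ¥22,725.16.
Line 2 (5544.74.09, Serland, 841 kg, ¥130,085.88):
Base rate for 5544.74.09 is ¥3.21/kg.
Origin Serland qualifies under the Casistan–Serland agreement and 5544.74.09 is covered: preferential rate Free applies instead.
Duty = ¥130,085.88 × 0% = ¥0.00.
Line 3 (7242.20.51, Serland, 3,742 units, ¥425,689.92):
Base rate for 7242.20.51 is 4%.
Origin Serland is the FTA partner but 7242.20.51 is not on the preference list; base rate stands.
Duty = ¥425,689.92 × 4% = ¥17,027.60.
Total = ¥22,725.16 + ¥0.00 + ¥17,027.60 = ¥39,752.76.

¥39,752.76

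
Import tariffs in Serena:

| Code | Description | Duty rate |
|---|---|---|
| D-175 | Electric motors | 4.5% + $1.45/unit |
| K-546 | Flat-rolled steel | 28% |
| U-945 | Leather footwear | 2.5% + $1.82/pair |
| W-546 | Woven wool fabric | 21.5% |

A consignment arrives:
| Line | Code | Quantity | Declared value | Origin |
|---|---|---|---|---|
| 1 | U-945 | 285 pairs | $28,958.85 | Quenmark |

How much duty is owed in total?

$1,242.67

Line 1 (U-945, Quenmark, 285 pairs, $28,958.85):
Base rate for U-945 is 2.5% + $1.82/pair.
Duty = $28,958.85 × 2.5% + 285 × $1.82 = $1,242.67.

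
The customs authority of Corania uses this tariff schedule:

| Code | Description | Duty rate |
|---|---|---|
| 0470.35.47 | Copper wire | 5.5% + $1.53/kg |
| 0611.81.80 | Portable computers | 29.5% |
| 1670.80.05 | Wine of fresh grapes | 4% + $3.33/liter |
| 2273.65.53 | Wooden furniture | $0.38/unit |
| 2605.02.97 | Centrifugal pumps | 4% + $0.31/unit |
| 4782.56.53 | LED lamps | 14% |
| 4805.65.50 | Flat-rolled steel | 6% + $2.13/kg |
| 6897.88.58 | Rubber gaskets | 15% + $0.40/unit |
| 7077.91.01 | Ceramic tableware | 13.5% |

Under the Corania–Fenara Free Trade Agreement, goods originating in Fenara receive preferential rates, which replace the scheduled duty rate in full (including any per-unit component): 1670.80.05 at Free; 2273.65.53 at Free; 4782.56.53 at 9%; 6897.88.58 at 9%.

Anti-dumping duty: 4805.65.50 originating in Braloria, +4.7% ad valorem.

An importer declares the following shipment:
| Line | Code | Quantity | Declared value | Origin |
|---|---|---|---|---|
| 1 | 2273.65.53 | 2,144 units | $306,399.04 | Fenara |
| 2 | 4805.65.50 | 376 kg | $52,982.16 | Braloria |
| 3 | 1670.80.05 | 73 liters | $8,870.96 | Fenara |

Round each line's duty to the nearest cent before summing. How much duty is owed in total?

Line 1 (2273.65.53, Fenara, 2,144 units, $306,399.04):
Base rate for 2273.65.53 is $0.38/unit.
Origin Fenara qualifies under the Corania–Fenara agreement and 2273.65.53 is covered: preferential rate Free applies instead.
Duty = $306,399.04 × 0% = $0.00.
Line 2 (4805.65.50, Braloria, 376 kg, $52,982.16):
Base rate for 4805.65.50 is 6% + $2.13/kg.
Additional duty on 4805.65.50 from Braloria: +4.7%. Applied ad valorem rate: 6% + 4.7% = 10.7%.
Duty = $52,982.16 × 10.7% + 376 × $2.13 = $6,469.97.
Line 3 (1670.80.05, Fenara, 73 liters, $8,870.96):
Base rate for 1670.80.05 is 4% + $3.33/liter.
Origin Fenara qualifies under the Corania–Fenara agreement and 1670.80.05 is covered: preferential rate Free applies instead.
Duty = $8,870.96 × 0% = $0.00.
Total = $0.00 + $6,469.97 + $0.00 = $6,469.97.

$6,469.97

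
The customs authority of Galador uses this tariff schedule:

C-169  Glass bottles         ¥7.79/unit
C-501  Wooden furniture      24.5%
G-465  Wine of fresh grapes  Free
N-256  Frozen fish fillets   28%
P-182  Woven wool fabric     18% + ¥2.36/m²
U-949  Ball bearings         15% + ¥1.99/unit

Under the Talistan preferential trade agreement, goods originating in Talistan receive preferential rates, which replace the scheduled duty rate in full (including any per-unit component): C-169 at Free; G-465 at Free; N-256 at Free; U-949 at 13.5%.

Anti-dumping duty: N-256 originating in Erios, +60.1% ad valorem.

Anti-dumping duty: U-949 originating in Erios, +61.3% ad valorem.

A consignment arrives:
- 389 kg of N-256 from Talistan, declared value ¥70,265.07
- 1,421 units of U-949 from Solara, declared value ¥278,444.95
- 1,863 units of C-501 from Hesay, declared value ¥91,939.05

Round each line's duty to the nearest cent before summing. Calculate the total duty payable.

Line 1 (N-256, Talistan, 389 kg, ¥70,265.07):
Base rate for N-256 is 28%.
Origin Talistan qualifies under the Galador–Talistan agreement and N-256 is covered: preferential rate Free applies instead.
The additional-duty order on N-256 targets Erios, not Talistan; it does not apply.
Duty = ¥70,265.07 × 0% = ¥0.00.
Line 2 (U-949, Solara, 1,421 units, ¥278,444.95):
Base rate for U-949 is 15% + ¥1.99/unit.
U-949 has an FTA preferential rate, but origin Solara is not Talistan; base rate stands.
The additional-duty order on U-949 targets Erios, not Solara; it does not apply.
Duty = ¥278,444.95 × 15% + 1,421 × ¥1.99 = ¥44,594.53.
Line 3 (C-501, Hesay, 1,863 units, ¥91,939.05):
Base rate for C-501 is 24.5%.
Duty = ¥91,939.05 × 24.5% = ¥22,525.07.
Total = ¥0.00 + ¥44,594.53 + ¥22,525.07 = ¥67,119.60.

¥67,119.60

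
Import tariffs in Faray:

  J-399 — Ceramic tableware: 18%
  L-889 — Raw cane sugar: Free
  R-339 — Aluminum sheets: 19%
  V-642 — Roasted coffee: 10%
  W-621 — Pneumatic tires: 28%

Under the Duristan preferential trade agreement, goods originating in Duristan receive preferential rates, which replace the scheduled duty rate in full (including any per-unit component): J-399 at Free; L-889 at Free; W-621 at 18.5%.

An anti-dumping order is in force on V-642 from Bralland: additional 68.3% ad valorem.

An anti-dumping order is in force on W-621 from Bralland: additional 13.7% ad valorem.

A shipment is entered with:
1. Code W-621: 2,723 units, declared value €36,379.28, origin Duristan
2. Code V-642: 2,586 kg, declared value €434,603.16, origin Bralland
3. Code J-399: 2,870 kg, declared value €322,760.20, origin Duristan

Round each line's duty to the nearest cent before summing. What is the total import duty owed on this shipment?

Line 1 (W-621, Duristan, 2,723 units, €36,379.28):
Base rate for W-621 is 28%.
Origin Duristan qualifies under the Faray–Duristan agreement and W-621 is covered: preferential rate 18.5% applies instead.
The additional-duty order on W-621 targets Bralland, not Duristan; it does not apply.
Duty = €36,379.28 × 18.5% = €6,730.17.
Line 2 (V-642, Bralland, 2,586 kg, €434,603.16):
Base rate for V-642 is 10%.
Additional duty on V-642 from Bralland: +68.3%. Applied ad valorem rate: 10% + 68.3% = 78.3%.
Duty = €434,603.16 × 78.3% = €340,294.27.
Line 3 (J-399, Duristan, 2,870 kg, €322,760.20):
Base rate for J-399 is 18%.
Origin Duristan qualifies under the Faray–Duristan agreement and J-399 is covered: preferential rate Free applies instead.
Duty = €322,760.20 × 0% = €0.00.
Total = €6,730.17 + €340,294.27 + €0.00 = €347,024.44.

€347,024.44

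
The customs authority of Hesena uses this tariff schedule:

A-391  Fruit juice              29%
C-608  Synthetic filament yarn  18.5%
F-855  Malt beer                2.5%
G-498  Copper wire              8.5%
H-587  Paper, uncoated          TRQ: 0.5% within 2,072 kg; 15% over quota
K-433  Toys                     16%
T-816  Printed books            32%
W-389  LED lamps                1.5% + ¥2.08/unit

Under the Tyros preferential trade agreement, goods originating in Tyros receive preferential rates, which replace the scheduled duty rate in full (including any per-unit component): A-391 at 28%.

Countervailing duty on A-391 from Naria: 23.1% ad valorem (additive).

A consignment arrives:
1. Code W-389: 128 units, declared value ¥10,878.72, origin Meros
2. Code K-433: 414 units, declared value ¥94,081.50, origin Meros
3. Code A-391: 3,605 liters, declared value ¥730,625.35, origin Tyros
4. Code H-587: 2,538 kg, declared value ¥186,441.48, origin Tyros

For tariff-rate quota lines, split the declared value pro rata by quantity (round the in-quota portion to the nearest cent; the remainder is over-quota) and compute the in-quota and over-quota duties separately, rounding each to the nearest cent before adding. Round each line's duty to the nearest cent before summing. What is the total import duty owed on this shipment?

¥225,953.46

Line 1 (W-389, Meros, 128 units, ¥10,878.72):
Base rate for W-389 is 1.5% + ¥2.08/unit.
Duty = ¥10,878.72 × 1.5% + 128 × ¥2.08 = ¥429.42.
Line 2 (K-433, Meros, 414 units, ¥94,081.50):
Base rate for K-433 is 16%.
Duty = ¥94,081.50 × 16% = ¥15,053.04.
Line 3 (A-391, Tyros, 3,605 liters, ¥730,625.35):
Base rate for A-391 is 29%.
Origin Tyros qualifies under the Hesena–Tyros agreement and A-391 is covered: preferential rate 28% applies instead.
The additional-duty order on A-391 targets Naria, not Tyros; it does not apply.
Duty = ¥730,625.35 × 28% = ¥204,575.10.
Line 4 (H-587, Tyros, 2,538 kg, ¥186,441.48):
Code H-587 is under a tariff-rate quota (threshold 2,072 kg). In-quota: 2,072 kg at 0.5%; over-quota: 466 kg at 15%.
Pro-rata value split: in-quota = ¥186,441.48 × 2,072/2,538 = ¥152,209.12; over-quota = ¥186,441.48 − ¥152,209.12 = ¥34,232.36.
In-quota duty = ¥152,209.12 × 0.5% = ¥761.05. Over-quota duty = ¥34,232.36 × 15% = ¥5,134.85.
Line duty = ¥761.05 + ¥5,134.85 = ¥5,895.90.
Total = ¥429.42 + ¥15,053.04 + ¥204,575.10 + ¥5,895.90 = ¥225,953.46.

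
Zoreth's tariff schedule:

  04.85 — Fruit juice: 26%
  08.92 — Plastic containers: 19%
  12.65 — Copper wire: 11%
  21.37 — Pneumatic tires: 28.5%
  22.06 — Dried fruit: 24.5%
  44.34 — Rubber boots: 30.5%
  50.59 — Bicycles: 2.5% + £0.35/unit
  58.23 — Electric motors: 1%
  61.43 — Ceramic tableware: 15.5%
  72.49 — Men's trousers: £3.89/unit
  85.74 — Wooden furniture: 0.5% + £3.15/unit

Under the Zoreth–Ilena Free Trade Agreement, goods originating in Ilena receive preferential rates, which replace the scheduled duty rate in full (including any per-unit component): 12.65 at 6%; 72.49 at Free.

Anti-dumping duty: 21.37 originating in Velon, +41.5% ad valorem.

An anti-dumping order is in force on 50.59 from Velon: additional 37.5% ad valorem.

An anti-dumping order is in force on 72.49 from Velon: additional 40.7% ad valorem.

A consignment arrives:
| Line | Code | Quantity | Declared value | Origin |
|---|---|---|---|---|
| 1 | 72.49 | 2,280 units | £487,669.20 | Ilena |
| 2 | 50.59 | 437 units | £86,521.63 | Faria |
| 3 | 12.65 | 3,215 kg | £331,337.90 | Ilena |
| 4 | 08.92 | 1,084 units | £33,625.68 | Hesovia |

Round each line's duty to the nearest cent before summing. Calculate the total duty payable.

Line 1 (72.49, Ilena, 2,280 units, £487,669.20):
Base rate for 72.49 is £3.89/unit.
Origin Ilena qualifies under the Zoreth–Ilena agreement and 72.49 is covered: preferential rate Free applies instead.
The additional-duty order on 72.49 targets Velon, not Ilena; it does not apply.
Duty = £487,669.20 × 0% = £0.00.
Line 2 (50.59, Faria, 437 units, £86,521.63):
Base rate for 50.59 is 2.5% + £0.35/unit.
The additional-duty order on 50.59 targets Velon, not Faria; it does not apply.
Duty = £86,521.63 × 2.5% + 437 × £0.35 = £2,315.99.
Line 3 (12.65, Ilena, 3,215 kg, £331,337.90):
Base rate for 12.65 is 11%.
Origin Ilena qualifies under the Zoreth–Ilena agreement and 12.65 is covered: preferential rate 6% applies instead.
Duty = £331,337.90 × 6% = £19,880.27.
Line 4 (08.92, Hesovia, 1,084 units, £33,625.68):
Base rate for 08.92 is 19%.
Duty = £33,625.68 × 19% = £6,388.88.
Total = £0.00 + £2,315.99 + £19,880.27 + £6,388.88 = £28,585.14.

£28,585.14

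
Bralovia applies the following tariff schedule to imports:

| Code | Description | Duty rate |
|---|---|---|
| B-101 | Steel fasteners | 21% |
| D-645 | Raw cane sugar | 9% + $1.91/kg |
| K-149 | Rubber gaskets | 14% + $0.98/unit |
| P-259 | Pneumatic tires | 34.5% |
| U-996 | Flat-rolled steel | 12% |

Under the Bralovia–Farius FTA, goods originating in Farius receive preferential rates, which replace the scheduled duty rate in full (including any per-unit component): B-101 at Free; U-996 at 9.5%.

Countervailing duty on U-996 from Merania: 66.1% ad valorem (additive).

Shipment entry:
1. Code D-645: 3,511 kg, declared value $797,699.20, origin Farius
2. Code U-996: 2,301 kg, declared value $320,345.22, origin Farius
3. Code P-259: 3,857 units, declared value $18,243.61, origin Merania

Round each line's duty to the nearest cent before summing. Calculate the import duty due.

Line 1 (D-645, Farius, 3,511 kg, $797,699.20):
Base rate for D-645 is 9% + $1.91/kg.
Origin Farius is the FTA partner but D-645 is not on the preference list; base rate stands.
Duty = $797,699.20 × 9% + 3,511 × $1.91 = $78,498.94.
Line 2 (U-996, Farius, 2,301 kg, $320,345.22):
Base rate for U-996 is 12%.
Origin Farius qualifies under the Bralovia–Farius agreement and U-996 is covered: preferential rate 9.5% applies instead.
The additional-duty order on U-996 targets Merania, not Farius; it does not apply.
Duty = $320,345.22 × 9.5% = $30,432.80.
Line 3 (P-259, Merania, 3,857 units, $18,243.61):
Base rate for P-259 is 34.5%.
Duty = $18,243.61 × 34.5% = $6,294.05.
Total = $78,498.94 + $30,432.80 + $6,294.05 = $115,225.79.

$115,225.79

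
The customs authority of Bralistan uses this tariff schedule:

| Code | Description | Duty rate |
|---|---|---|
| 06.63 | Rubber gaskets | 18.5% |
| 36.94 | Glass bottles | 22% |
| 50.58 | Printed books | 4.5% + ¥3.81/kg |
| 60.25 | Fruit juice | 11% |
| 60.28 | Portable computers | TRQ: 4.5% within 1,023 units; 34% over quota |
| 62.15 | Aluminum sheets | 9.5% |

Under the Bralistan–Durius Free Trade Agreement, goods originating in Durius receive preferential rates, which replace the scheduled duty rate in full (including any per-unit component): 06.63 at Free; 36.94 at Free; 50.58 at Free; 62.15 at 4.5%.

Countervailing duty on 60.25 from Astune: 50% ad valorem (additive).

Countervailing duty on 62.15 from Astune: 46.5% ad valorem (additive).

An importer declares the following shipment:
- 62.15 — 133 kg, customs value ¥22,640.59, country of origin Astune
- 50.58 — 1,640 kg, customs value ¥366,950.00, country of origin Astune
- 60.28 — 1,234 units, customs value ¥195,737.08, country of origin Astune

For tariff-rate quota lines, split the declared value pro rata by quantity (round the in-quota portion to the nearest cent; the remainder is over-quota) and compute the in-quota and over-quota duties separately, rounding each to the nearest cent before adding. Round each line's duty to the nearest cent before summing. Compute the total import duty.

¥54,121.35

Line 1 (62.15, Astune, 133 kg, ¥22,640.59):
Base rate for 62.15 is 9.5%.
62.15 has an FTA preferential rate, but origin Astune is not Durius; base rate stands.
Additional duty on 62.15 from Astune: +46.5%. Applied ad valorem rate: 9.5% + 46.5% = 56%.
Duty = ¥22,640.59 × 56% = ¥12,678.73.
Line 2 (50.58, Astune, 1,640 kg, ¥366,950.00):
Base rate for 50.58 is 4.5% + ¥3.81/kg.
50.58 has an FTA preferential rate, but origin Astune is not Durius; base rate stands.
Duty = ¥366,950.00 × 4.5% + 1,640 × ¥3.81 = ¥22,761.15.
Line 3 (60.28, Astune, 1,234 units, ¥195,737.08):
Code 60.28 is under a tariff-rate quota (threshold 1,023 units). In-quota: 1,023 units at 4.5%; over-quota: 211 units at 34%.
Pro-rata value split: in-quota = ¥195,737.08 × 1,023/1,234 = ¥162,268.26; over-quota = ¥195,737.08 − ¥162,268.26 = ¥33,468.82.
In-quota duty = ¥162,268.26 × 4.5% = ¥7,302.07. Over-quota duty = ¥33,468.82 × 34% = ¥11,379.40.
Line duty = ¥7,302.07 + ¥11,379.40 = ¥18,681.47.
Total = ¥12,678.73 + ¥22,761.15 + ¥18,681.47 = ¥54,121.35.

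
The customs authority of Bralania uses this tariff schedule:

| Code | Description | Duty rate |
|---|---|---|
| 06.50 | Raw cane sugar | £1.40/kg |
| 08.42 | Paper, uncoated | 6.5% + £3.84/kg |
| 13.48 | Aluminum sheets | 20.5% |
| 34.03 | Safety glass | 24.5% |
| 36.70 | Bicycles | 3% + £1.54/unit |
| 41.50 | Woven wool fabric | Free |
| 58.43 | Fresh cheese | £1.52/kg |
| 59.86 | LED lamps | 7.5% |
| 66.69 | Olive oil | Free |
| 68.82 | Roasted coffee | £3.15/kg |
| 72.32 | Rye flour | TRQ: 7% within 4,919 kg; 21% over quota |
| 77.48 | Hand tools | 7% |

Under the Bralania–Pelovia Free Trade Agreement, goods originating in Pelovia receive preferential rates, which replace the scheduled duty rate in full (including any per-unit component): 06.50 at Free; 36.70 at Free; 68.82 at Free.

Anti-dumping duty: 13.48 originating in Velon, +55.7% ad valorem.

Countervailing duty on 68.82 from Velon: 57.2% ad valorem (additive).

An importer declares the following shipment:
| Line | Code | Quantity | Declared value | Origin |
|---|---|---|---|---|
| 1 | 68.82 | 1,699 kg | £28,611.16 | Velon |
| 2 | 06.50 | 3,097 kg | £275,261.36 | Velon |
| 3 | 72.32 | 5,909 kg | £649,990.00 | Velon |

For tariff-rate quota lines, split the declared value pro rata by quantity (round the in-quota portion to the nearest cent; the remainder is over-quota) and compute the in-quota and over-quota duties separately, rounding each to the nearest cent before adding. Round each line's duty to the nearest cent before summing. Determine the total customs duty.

£86,798.53

Line 1 (68.82, Velon, 1,699 kg, £28,611.16):
Base rate for 68.82 is £3.15/kg.
68.82 has an FTA preferential rate, but origin Velon is not Pelovia; base rate stands.
Additional duty on 68.82 from Velon: +57.2% ad valorem. Applied ad valorem rate = 57.2%.
Duty = £28,611.16 × 57.2% + 1,699 × £3.15 = £21,717.43.
Line 2 (06.50, Velon, 3,097 kg, £275,261.36):
Base rate for 06.50 is £1.40/kg.
06.50 has an FTA preferential rate, but origin Velon is not Pelovia; base rate stands.
Duty = 3,097 × £1.40 = £4,335.80.
Line 3 (72.32, Velon, 5,909 kg, £649,990.00):
Code 72.32 is under a tariff-rate quota (threshold 4,919 kg). In-quota: 4,919 kg at 7%; over-quota: 990 kg at 21%.
Pro-rata value split: in-quota = £649,990.00 × 4,919/5,909 = £541,090.00; over-quota = £649,990.00 − £541,090.00 = £108,900.00.
In-quota duty = £541,090.00 × 7% = £37,876.30. Over-quota duty = £108,900.00 × 21% = £22,869.00.
Line duty = £37,876.30 + £22,869.00 = £60,745.30.
Total = £21,717.43 + £4,335.80 + £60,745.30 = £86,798.53.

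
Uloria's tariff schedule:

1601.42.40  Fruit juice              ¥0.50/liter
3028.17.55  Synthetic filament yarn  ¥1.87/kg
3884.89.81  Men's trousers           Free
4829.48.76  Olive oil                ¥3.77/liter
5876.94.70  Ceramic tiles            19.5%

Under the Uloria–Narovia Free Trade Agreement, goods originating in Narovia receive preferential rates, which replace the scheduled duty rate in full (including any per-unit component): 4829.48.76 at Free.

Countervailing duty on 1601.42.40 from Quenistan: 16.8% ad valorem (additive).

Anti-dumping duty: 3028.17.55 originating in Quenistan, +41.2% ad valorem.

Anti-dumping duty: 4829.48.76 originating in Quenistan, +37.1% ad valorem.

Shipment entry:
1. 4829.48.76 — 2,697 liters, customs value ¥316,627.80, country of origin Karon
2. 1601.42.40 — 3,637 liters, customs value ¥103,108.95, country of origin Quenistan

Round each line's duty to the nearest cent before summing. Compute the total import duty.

Line 1 (4829.48.76, Karon, 2,697 liters, ¥316,627.80):
Base rate for 4829.48.76 is ¥3.77/liter.
4829.48.76 has an FTA preferential rate, but origin Karon is not Narovia; base rate stands.
The additional-duty order on 4829.48.76 targets Quenistan, not Karon; it does not apply.
Duty = 2,697 × ¥3.77 = ¥10,167.69.
Line 2 (1601.42.40, Quenistan, 3,637 liters, ¥103,108.95):
Base rate for 1601.42.40 is ¥0.50/liter.
Additional duty on 1601.42.40 from Quenistan: +16.8% ad valorem. Applied ad valorem rate = 16.8%.
Duty = ¥103,108.95 × 16.8% + 3,637 × ¥0.50 = ¥19,140.80.
Total = ¥10,167.69 + ¥19,140.80 = ¥29,308.49.

¥29,308.49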